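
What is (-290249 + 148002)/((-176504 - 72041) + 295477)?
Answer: -142247/46932 ≈ -3.0309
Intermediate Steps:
(-290249 + 148002)/((-176504 - 72041) + 295477) = -142247/(-248545 + 295477) = -142247/46932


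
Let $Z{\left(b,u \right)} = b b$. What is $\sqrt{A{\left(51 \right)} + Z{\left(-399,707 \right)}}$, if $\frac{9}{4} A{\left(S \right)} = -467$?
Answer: $\frac{\sqrt{1430941}}{3} \approx 398.74$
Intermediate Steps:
$Z{\left(b,u \right)} = b^{2}$
$A{\left(S \right)} = - \frac{1868}{9}$ ($A{\left(S \right)} = \frac{4}{9} \left(-467\right) = - \frac{1868}{9}$)
$\sqrt{A{\left(51 \right)} + Z{\left(-399,707 \right)}} = \sqrt{- \frac{1868}{9} + \left(-399\right)^{2}} = \sqrt{- \frac{1868}{9} + 159201} = \sqrt{\frac{1430941}{9}} = \frac{\sqrt{1430941}}{3}$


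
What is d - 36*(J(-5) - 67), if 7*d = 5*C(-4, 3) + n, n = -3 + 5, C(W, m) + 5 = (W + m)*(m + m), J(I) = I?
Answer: 18091/7 ≈ 2584.4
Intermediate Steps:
C(W, m) = -5 + 2*m*(W + m) (C(W, m) = -5 + (W + m)*(m + m) = -5 + (W + m)*(2*m) = -5 + 2*m*(W + m))
n = 2
d = -53/7 (d = (5*(-5 + 2*3² + 2*(-4)*3) + 2)/7 = (5*(-5 + 2*9 - 24) + 2)/7 = (5*(-5 + 18 - 24) + 2)/7 = (5*(-11) + 2)/7 = (-55 + 2)/7 = (⅐)*(-53) = -53/7 ≈ -7.5714)
d - 36*(J(-5) - 67) = -53/7 - 36*(-5 - 67) = -53/7 - 36*(-72) = -53/7 + 2592 = 18091/7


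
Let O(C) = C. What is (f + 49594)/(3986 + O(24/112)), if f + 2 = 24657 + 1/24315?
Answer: 25275102104/1356947205 ≈ 18.626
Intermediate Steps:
f = 599486326/24315 (f = -2 + (24657 + 1/24315) = -2 + 599534956/24315 = 599486326/24315 ≈ 24655.)
(f + 49594)/(3986 + O(24/112)) = (599486326/24315 + 49594)/(3986 + 24/112) = 1805364436/(24315*(3986 + 24*(1/112))) = 1805364436/(24315*(3986 + 3/14)) = 1805364436/(24315*(55807/14)) = (1805364436/24315)*(14/55807) = 25275102104/1356947205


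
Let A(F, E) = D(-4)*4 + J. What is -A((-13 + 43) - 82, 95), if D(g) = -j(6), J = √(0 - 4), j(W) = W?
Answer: 24 - 2*I ≈ 24.0 - 2.0*I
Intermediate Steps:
J = 2*I (J = √(-4) = 2*I ≈ 2.0*I)
D(g) = -6 (D(g) = -1*6 = -6)
A(F, E) = -24 + 2*I (A(F, E) = -6*4 + 2*I = -24 + 2*I)
-A((-13 + 43) - 82, 95) = -(-24 + 2*I) = 24 - 2*I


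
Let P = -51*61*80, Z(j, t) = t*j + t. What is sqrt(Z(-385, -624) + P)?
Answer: 4*I*sqrt(579) ≈ 96.25*I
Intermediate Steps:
Z(j, t) = t + j*t (Z(j, t) = j*t + t = t + j*t)
P = -248880 (P = -3111*80 = -248880)
sqrt(Z(-385, -624) + P) = sqrt(-624*(1 - 385) - 248880) = sqrt(-624*(-384) - 248880) = sqrt(239616 - 248880) = sqrt(-9264) = 4*I*sqrt(579)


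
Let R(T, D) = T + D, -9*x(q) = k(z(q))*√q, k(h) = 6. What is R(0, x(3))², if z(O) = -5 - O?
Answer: 4/3 ≈ 1.3333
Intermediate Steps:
x(q) = -2*√q/3
R(T, D) = D + T
R(0, x(3))² = (-2*√3/3 + 0)² = (-2*√3/3)² = 4/3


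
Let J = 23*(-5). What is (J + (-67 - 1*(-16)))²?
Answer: 27556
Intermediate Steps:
J = -115
(J + (-67 - 1*(-16)))² = (-115 + (-67 - 1*(-16)))² = (-115 + (-67 + 16))² = (-115 - 51)² = (-166)² = 27556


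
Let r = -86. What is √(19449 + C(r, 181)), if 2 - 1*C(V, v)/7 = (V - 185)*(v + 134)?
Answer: √617018 ≈ 785.50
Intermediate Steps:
C(V, v) = 14 - 7*(-185 + V)*(134 + v) (C(V, v) = 14 - 7*(V - 185)*(v + 134) = 14 - 7*(-185 + V)*(134 + v))
√(19449 + C(r, 181)) = √(19449 + (173544 - 938*(-86) + 1295*181 - 7*(-86)*181)) = √(19449 + (173544 + 80668 + 234395 + 108962)) = √(19449 + 597569) = √617018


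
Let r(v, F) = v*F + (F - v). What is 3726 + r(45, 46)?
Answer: 5797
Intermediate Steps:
r(v, F) = F - v + F*v (r(v, F) = F*v + (F - v) = F - v + F*v)
3726 + r(45, 46) = 3726 + (46 - 1*45 + 46*45) = 3726 + (46 - 45 + 2070) = 3726 + 2071 = 5797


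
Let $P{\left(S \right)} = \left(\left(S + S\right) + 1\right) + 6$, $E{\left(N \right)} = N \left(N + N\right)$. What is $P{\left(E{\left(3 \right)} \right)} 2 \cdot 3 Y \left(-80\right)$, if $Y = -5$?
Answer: $103200$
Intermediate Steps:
$E{\left(N \right)} = 2 N^{2}$ ($E{\left(N \right)} = N 2 N = 2 N^{2}$)
$P{\left(S \right)} = 7 + 2 S$ ($P{\left(S \right)} = \left(2 S + 1\right) + 6 = \left(1 + 2 S\right) + 6 = 7 + 2 S$)
$P{\left(E{\left(3 \right)} \right)} 2 \cdot 3 Y \left(-80\right) = \left(7 + 2 \cdot 2 \cdot 3^{2}\right) 2 \cdot 3 \left(-5\right) \left(-80\right) = \left(7 + 2 \cdot 2 \cdot 9\right) 6 \left(-5\right) \left(-80\right) = \left(7 + 2 \cdot 18\right) \left(-30\right) \left(-80\right) = \left(7 + 36\right) \left(-30\right) \left(-80\right) = 43 \left(-30\right) \left(-80\right) = \left(-1290\right) \left(-80\right) = 103200$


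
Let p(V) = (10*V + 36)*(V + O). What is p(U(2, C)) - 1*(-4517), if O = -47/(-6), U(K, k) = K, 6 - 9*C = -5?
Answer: 15203/3 ≈ 5067.7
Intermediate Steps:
C = 11/9 (C = 2/3 - 1/9*(-5) = 2/3 + 5/9 = 11/9 ≈ 1.2222)
O = 47/6 (O = -47*(-1/6) = 47/6 ≈ 7.8333)
p(V) = (36 + 10*V)*(47/6 + V) (p(V) = (10*V + 36)*(V + 47/6) = (36 + 10*V)*(47/6 + V))
p(U(2, C)) - 1*(-4517) = (282 + 10*2**2 + (343/3)*2) - 1*(-4517) = (282 + 10*4 + 686/3) + 4517 = (282 + 40 + 686/3) + 4517 = 1652/3 + 4517 = 15203/3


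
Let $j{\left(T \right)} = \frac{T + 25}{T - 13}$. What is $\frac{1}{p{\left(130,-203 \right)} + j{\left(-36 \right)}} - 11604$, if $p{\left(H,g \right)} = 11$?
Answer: $- \frac{6382151}{550} \approx -11604.0$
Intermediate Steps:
$j{\left(T \right)} = \frac{25 + T}{-13 + T}$
$\frac{1}{p{\left(130,-203 \right)} + j{\left(-36 \right)}} - 11604 = \frac{1}{11 + \frac{25 - 36}{-13 - 36}} - 11604 = \frac{1}{11 + \frac{1}{-49} \left(-11\right)} - 11604 = \frac{1}{11 - - \frac{11}{49}} - 11604 = \frac{1}{11 + \frac{11}{49}} - 11604 = \frac{1}{\frac{550}{49}} - 11604 = \frac{49}{550} - 11604 = - \frac{6382151}{550}$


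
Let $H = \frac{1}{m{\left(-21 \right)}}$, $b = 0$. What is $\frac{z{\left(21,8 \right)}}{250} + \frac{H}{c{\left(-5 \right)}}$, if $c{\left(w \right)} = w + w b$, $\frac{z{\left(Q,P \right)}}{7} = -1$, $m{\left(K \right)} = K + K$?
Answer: $- \frac{61}{2625} \approx -0.023238$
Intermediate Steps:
$m{\left(K \right)} = 2 K$
$z{\left(Q,P \right)} = -7$ ($z{\left(Q,P \right)} = 7 \left(-1\right) = -7$)
$H = - \frac{1}{42}$ ($H = \frac{1}{2 \left(-21\right)} = \frac{1}{-42} = - \frac{1}{42} \approx -0.02381$)
$c{\left(w \right)} = w$ ($c{\left(w \right)} = w + w 0 = w + 0 = w$)
$\frac{z{\left(21,8 \right)}}{250} + \frac{H}{c{\left(-5 \right)}} = - \frac{7}{250} - \frac{1}{42 \left(-5\right)} = \left(-7\right) \frac{1}{250} - - \frac{1}{210} = - \frac{7}{250} + \frac{1}{210} = - \frac{61}{2625}$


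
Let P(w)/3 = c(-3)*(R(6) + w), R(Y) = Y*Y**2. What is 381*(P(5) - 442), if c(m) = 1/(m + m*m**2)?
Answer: -1768221/10 ≈ -1.7682e+5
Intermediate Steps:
c(m) = 1/(m + m**3)
R(Y) = Y**3
P(w) = -108/5 - w/10 (P(w) = 3*((6**3 + w)/(-3 + (-3)**3)) = 3*((216 + w)/(-3 - 27)) = 3*((216 + w)/(-30)) = 3*(-(216 + w)/30) = 3*(-36/5 - w/30) = -108/5 - w/10)
381*(P(5) - 442) = 381*((-108/5 - 1/10*5) - 442) = 381*((-108/5 - 1/2) - 442) = 381*(-221/10 - 442) = 381*(-4641/10) = -1768221/10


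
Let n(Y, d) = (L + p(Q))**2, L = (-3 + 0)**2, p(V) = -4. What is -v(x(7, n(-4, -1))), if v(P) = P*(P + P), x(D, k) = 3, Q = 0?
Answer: -18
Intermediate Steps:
L = 9 (L = (-3)**2 = 9)
n(Y, d) = 25 (n(Y, d) = (9 - 4)**2 = 5**2 = 25)
v(P) = 2*P**2 (v(P) = P*(2*P) = 2*P**2)
-v(x(7, n(-4, -1))) = -2*3**2 = -2*9 = -1*18 = -18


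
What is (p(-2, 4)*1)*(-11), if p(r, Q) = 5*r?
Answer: 110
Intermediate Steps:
(p(-2, 4)*1)*(-11) = ((5*(-2))*1)*(-11) = -10*1*(-11) = -10*(-11) = 110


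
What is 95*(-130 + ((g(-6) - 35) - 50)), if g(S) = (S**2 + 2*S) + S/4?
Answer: -36575/2 ≈ -18288.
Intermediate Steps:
g(S) = S**2 + 9*S/4 (g(S) = (S**2 + 2*S) + S*(1/4) = (S**2 + 2*S) + S/4 = S**2 + 9*S/4)
95*(-130 + ((g(-6) - 35) - 50)) = 95*(-130 + (((1/4)*(-6)*(9 + 4*(-6)) - 35) - 50)) = 95*(-130 + (((1/4)*(-6)*(9 - 24) - 35) - 50)) = 95*(-130 + (((1/4)*(-6)*(-15) - 35) - 50)) = 95*(-130 + ((45/2 - 35) - 50)) = 95*(-130 + (-25/2 - 50)) = 95*(-130 - 125/2) = 95*(-385/2) = -36575/2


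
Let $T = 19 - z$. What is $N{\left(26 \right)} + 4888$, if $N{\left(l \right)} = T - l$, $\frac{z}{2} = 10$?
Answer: $4861$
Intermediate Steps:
$z = 20$ ($z = 2 \cdot 10 = 20$)
$T = -1$ ($T = 19 - 20 = -1$)
$N{\left(l \right)} = -1 - l$
$N{\left(26 \right)} + 4888 = \left(-1 - 26\right) + 4888 = -27 + 4888 = 4861$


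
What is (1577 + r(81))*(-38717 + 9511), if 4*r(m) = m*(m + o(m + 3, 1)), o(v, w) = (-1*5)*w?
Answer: -91005896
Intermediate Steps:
o(v, w) = -5*w
r(m) = m*(-5 + m)/4 (r(m) = (m*(m - 5*1))/4 = (m*(m - 5))/4 = (m*(-5 + m))/4 = m*(-5 + m)/4)
(1577 + r(81))*(-38717 + 9511) = (1577 + (¼)*81*(-5 + 81))*(-38717 + 9511) = (1577 + (¼)*81*76)*(-29206) = (1577 + 1539)*(-29206) = 3116*(-29206) = -91005896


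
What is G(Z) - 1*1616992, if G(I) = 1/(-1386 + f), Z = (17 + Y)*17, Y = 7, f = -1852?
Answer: -5235820097/3238 ≈ -1.6170e+6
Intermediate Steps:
Z = 408 (Z = (17 + 7)*17 = 24*17 = 408)
G(I) = -1/3238 (G(I) = 1/(-1386 - 1852) = 1/(-3238) = -1/3238)
G(Z) - 1*1616992 = -1/3238 - 1*1616992 = -1/3238 - 1616992 = -5235820097/3238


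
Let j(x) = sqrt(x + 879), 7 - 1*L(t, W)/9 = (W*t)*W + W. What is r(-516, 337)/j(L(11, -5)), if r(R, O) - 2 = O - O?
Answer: -I*sqrt(93)/186 ≈ -0.051848*I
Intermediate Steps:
r(R, O) = 2 (r(R, O) = 2 + (O - O) = 2 + 0 = 2)
L(t, W) = 63 - 9*W - 9*t*W**2 (L(t, W) = 63 - 9*((W*t)*W + W) = 63 - 9*(t*W**2 + W) = 63 - 9*(W + t*W**2) = 63 + (-9*W - 9*t*W**2) = 63 - 9*W - 9*t*W**2)
j(x) = sqrt(879 + x)
r(-516, 337)/j(L(11, -5)) = 2/(sqrt(879 + (63 - 9*(-5) - 9*11*(-5)**2))) = 2/(sqrt(879 + (63 + 45 - 9*11*25))) = 2/(sqrt(879 + (63 + 45 - 2475))) = 2/(sqrt(879 - 2367)) = 2/(sqrt(-1488)) = 2/((4*I*sqrt(93))) = 2*(-I*sqrt(93)/372) = -I*sqrt(93)/186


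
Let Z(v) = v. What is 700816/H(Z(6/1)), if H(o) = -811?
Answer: -700816/811 ≈ -864.14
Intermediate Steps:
700816/H(Z(6/1)) = 700816/(-811) = 700816*(-1/811) = -700816/811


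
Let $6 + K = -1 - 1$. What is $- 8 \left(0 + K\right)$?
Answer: $64$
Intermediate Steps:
$K = -8$ ($K = -6 - 2 = -8$)
$- 8 \left(0 + K\right) = - 8 \left(0 - 8\right) = \left(-8\right) \left(-8\right) = 64$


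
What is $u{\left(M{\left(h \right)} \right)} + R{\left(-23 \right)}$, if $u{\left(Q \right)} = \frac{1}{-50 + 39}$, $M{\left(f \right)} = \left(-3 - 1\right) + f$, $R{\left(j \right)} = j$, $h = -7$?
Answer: $- \frac{254}{11} \approx -23.091$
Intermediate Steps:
$M{\left(f \right)} = -4 + f$
$u{\left(Q \right)} = - \frac{1}{11}$ ($u{\left(Q \right)} = \frac{1}{-11} = - \frac{1}{11}$)
$u{\left(M{\left(h \right)} \right)} + R{\left(-23 \right)} = - \frac{1}{11} - 23 = - \frac{254}{11}$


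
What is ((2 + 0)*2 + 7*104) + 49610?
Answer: 50342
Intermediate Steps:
((2 + 0)*2 + 7*104) + 49610 = (2*2 + 728) + 49610 = (4 + 728) + 49610 = 732 + 49610 = 50342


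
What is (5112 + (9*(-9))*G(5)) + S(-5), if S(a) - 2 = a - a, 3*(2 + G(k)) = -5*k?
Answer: 5951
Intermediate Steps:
G(k) = -2 - 5*k/3 (G(k) = -2 + (-5*k)/3 = -2 - 5*k/3)
S(a) = 2 (S(a) = 2 + (a - a) = 2 + 0 = 2)
(5112 + (9*(-9))*G(5)) + S(-5) = (5112 + (9*(-9))*(-2 - 5/3*5)) + 2 = (5112 - 81*(-2 - 25/3)) + 2 = (5112 - 81*(-31/3)) + 2 = (5112 + 837) + 2 = 5949 + 2 = 5951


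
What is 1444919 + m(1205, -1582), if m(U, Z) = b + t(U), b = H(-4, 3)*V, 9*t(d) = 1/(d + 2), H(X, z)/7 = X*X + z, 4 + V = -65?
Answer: 15596465347/10863 ≈ 1.4357e+6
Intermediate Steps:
V = -69 (V = -4 - 65 = -69)
H(X, z) = 7*z + 7*X² (H(X, z) = 7*(X*X + z) = 7*(X² + z) = 7*(z + X²) = 7*z + 7*X²)
t(d) = 1/(9*(2 + d)) (t(d) = 1/(9*(d + 2)) = 1/(9*(2 + d)))
b = -9177 (b = (7*3 + 7*(-4)²)*(-69) = (21 + 7*16)*(-69) = (21 + 112)*(-69) = 133*(-69) = -9177)
m(U, Z) = -9177 + 1/(9*(2 + U))
1444919 + m(1205, -1582) = 1444919 + (-165185 - 82593*1205)/(9*(2 + 1205)) = 1444919 + (⅑)*(-165185 - 99524565)/1207 = 1444919 + (⅑)*(1/1207)*(-99689750) = 1444919 - 99689750/10863 = 15596465347/10863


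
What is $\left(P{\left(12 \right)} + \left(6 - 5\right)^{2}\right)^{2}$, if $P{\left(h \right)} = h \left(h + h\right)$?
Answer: $83521$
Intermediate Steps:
$P{\left(h \right)} = 2 h^{2}$ ($P{\left(h \right)} = h 2 h = 2 h^{2}$)
$\left(P{\left(12 \right)} + \left(6 - 5\right)^{2}\right)^{2} = \left(2 \cdot 12^{2} + \left(6 - 5\right)^{2}\right)^{2} = \left(2 \cdot 144 + 1^{2}\right)^{2} = \left(288 + 1\right)^{2} = 289^{2} = 83521$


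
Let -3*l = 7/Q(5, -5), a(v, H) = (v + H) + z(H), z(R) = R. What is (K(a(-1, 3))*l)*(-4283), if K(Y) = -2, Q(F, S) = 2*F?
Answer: -29981/15 ≈ -1998.7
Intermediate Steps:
a(v, H) = v + 2*H (a(v, H) = (v + H) + H = (H + v) + H = v + 2*H)
l = -7/30 (l = -7/(3*(2*5)) = -7/(3*10) = -1/3*7/10 = -7/30 ≈ -0.23333)
(K(a(-1, 3))*l)*(-4283) = -2*(-7/30)*(-4283) = (7/15)*(-4283) = -29981/15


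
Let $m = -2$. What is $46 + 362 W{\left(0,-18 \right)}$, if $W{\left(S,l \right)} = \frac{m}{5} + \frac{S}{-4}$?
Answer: $- \frac{494}{5} \approx -98.8$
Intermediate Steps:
$W{\left(S,l \right)} = - \frac{2}{5} - \frac{S}{4}$ ($W{\left(S,l \right)} = - \frac{2}{5} + \frac{S}{-4} = \left(-2\right) \frac{1}{5} + S \left(- \frac{1}{4}\right) = - \frac{2}{5} - \frac{S}{4}$)
$46 + 362 W{\left(0,-18 \right)} = 46 + 362 \left(- \frac{2}{5} - 0\right) = 46 + 362 \left(- \frac{2}{5} + 0\right) = 46 + 362 \left(- \frac{2}{5}\right) = 46 - \frac{724}{5} = - \frac{494}{5}$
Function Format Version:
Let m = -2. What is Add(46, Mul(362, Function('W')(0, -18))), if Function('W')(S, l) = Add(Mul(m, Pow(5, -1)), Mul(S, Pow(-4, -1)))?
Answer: Rational(-494, 5) ≈ -98.800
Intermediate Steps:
Function('W')(S, l) = Add(Rational(-2, 5), Mul(Rational(-1, 4), S)) (Function('W')(S, l) = Add(Mul(-2, Pow(5, -1)), Mul(S, Pow(-4, -1))) = Add(Mul(-2, Rational(1, 5)), Mul(S, Rational(-1, 4))) = Add(Rational(-2, 5), Mul(Rational(-1, 4), S)))
Add(46, Mul(362, Function('W')(0, -18))) = Add(46, Mul(362, Add(Rational(-2, 5), Mul(Rational(-1, 4), 0)))) = Add(46, Mul(362, Add(Rational(-2, 5), 0))) = Add(46, Mul(362, Rational(-2, 5))) = Add(46, Rational(-724, 5)) = Rational(-494, 5)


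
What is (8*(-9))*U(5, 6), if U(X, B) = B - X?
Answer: -72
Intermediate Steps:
(8*(-9))*U(5, 6) = (8*(-9))*(6 - 1*5) = -72*(6 - 5) = -72*1 = -72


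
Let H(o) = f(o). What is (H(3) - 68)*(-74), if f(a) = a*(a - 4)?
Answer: 5254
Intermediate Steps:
f(a) = a*(-4 + a)
H(o) = o*(-4 + o)
(H(3) - 68)*(-74) = (3*(-4 + 3) - 68)*(-74) = (3*(-1) - 68)*(-74) = (-3 - 68)*(-74) = -71*(-74) = 5254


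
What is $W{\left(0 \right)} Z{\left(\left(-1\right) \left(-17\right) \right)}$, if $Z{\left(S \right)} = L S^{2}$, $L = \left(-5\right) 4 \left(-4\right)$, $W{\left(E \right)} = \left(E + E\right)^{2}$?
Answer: $0$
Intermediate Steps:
$W{\left(E \right)} = 4 E^{2}$ ($W{\left(E \right)} = \left(2 E\right)^{2} = 4 E^{2}$)
$L = 80$ ($L = \left(-20\right) \left(-4\right) = 80$)
$Z{\left(S \right)} = 80 S^{2}$
$W{\left(0 \right)} Z{\left(\left(-1\right) \left(-17\right) \right)} = 4 \cdot 0^{2} \cdot 80 \left(\left(-1\right) \left(-17\right)\right)^{2} = 4 \cdot 0 \cdot 80 \cdot 17^{2} = 0 \cdot 80 \cdot 289 = 0 \cdot 23120 = 0$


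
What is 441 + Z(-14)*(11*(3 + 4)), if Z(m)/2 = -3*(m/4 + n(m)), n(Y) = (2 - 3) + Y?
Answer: 8988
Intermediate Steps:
n(Y) = -1 + Y
Z(m) = 6 - 15*m/2 (Z(m) = 2*(-3*(m/4 + (-1 + m))) = 2*(-3*(-1 + 5*m/4)) = 2*(3 - 15*m/4) = 6 - 15*m/2)
441 + Z(-14)*(11*(3 + 4)) = 441 + (6 - 15/2*(-14))*(11*(3 + 4)) = 441 + (6 + 105)*(11*7) = 441 + 111*77 = 441 + 8547 = 8988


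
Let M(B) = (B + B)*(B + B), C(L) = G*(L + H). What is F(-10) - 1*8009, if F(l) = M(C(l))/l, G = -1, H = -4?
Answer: -40437/5 ≈ -8087.4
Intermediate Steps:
C(L) = 4 - L (C(L) = -(L - 4) = -(-4 + L) = 4 - L)
M(B) = 4*B**2 (M(B) = (2*B)*(2*B) = 4*B**2)
F(l) = 4*(4 - l)**2/l (F(l) = (4*(4 - l)**2)/l = 4*(4 - l)**2/l)
F(-10) - 1*8009 = 4*(-4 - 10)**2/(-10) - 1*8009 = 4*(-1/10)*(-14)**2 - 8009 = 4*(-1/10)*196 - 8009 = -392/5 - 8009 = -40437/5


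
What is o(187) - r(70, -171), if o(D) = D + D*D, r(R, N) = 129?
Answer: 35027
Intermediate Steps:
o(D) = D + D²
o(187) - r(70, -171) = 187*(1 + 187) - 1*129 = 187*188 - 129 = 35156 - 129 = 35027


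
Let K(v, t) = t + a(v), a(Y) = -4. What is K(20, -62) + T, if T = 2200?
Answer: 2134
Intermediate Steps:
K(v, t) = -4 + t (K(v, t) = t - 4 = -4 + t)
K(20, -62) + T = (-4 - 62) + 2200 = -66 + 2200 = 2134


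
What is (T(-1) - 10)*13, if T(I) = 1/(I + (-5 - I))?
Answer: -663/5 ≈ -132.60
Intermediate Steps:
T(I) = -⅕ (T(I) = 1/(-5) = -⅕)
(T(-1) - 10)*13 = (-⅕ - 10)*13 = -51/5*13 = -663/5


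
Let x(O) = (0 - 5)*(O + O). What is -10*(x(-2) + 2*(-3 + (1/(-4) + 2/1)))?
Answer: -175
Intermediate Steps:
x(O) = -10*O
-10*(x(-2) + 2*(-3 + (1/(-4) + 2/1))) = -10*(-10*(-2) + 2*(-3 + (1/(-4) + 2/1))) = -10*(20 + 2*(-3 + (1*(-1/4) + 2*1))) = -10*(20 + 2*(-3 + (-1/4 + 2))) = -10*(20 + 2*(-3 + 7/4)) = -10*(20 + 2*(-5/4)) = -10*(20 - 5/2) = -10*35/2 = -175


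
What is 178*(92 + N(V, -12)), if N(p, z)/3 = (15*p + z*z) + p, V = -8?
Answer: 24920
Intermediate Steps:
N(p, z) = 3*z² + 48*p (N(p, z) = 3*((15*p + z*z) + p) = 3*((15*p + z²) + p) = 3*((z² + 15*p) + p) = 3*(z² + 16*p) = 3*z² + 48*p)
178*(92 + N(V, -12)) = 178*(92 + (3*(-12)² + 48*(-8))) = 178*(92 + (3*144 - 384)) = 178*(92 + (432 - 384)) = 178*(92 + 48) = 178*140 = 24920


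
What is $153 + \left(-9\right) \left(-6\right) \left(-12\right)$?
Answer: $-495$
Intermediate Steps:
$153 + \left(-9\right) \left(-6\right) \left(-12\right) = 153 + 54 \left(-12\right) = 153 - 648 = -495$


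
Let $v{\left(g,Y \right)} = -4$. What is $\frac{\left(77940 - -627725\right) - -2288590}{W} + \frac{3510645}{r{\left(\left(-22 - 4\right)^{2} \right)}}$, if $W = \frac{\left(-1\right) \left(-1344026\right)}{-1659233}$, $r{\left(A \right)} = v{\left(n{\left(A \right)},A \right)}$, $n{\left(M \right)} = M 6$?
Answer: $- \frac{12295532491215}{2688052} \approx -4.5741 \cdot 10^{6}$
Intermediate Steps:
$n{\left(M \right)} = 6 M$
$r{\left(A \right)} = -4$
$W = - \frac{1344026}{1659233}$ ($W = 1344026 \left(- \frac{1}{1659233}\right) = - \frac{1344026}{1659233} \approx -0.81003$)
$\frac{\left(77940 - -627725\right) - -2288590}{W} + \frac{3510645}{r{\left(\left(-22 - 4\right)^{2} \right)}} = \frac{\left(77940 - -627725\right) - -2288590}{- \frac{1344026}{1659233}} + \frac{3510645}{-4} = \left(\left(77940 + 627725\right) + 2288590\right) \left(- \frac{1659233}{1344026}\right) + 3510645 \left(- \frac{1}{4}\right) = \left(705665 + 2288590\right) \left(- \frac{1659233}{1344026}\right) - \frac{3510645}{4} = 2994255 \left(- \frac{1659233}{1344026}\right) - \frac{3510645}{4} = - \frac{4968166706415}{1344026} - \frac{3510645}{4} = - \frac{12295532491215}{2688052}$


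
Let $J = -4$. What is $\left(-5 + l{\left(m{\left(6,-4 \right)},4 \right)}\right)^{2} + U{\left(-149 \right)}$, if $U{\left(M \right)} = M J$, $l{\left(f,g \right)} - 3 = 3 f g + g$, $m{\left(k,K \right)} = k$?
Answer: $6072$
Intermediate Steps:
$l{\left(f,g \right)} = 3 + g + 3 f g$ ($l{\left(f,g \right)} = 3 + \left(3 f g + g\right) = 3 + \left(g + 3 f g\right) = 3 + g + 3 f g$)
$U{\left(M \right)} = - 4 M$ ($U{\left(M \right)} = M \left(-4\right) = - 4 M$)
$\left(-5 + l{\left(m{\left(6,-4 \right)},4 \right)}\right)^{2} + U{\left(-149 \right)} = \left(-5 + \left(3 + 4 + 3 \cdot 6 \cdot 4\right)\right)^{2} - -596 = \left(-5 + \left(3 + 4 + 72\right)\right)^{2} + 596 = \left(-5 + 79\right)^{2} + 596 = 74^{2} + 596 = 5476 + 596 = 6072$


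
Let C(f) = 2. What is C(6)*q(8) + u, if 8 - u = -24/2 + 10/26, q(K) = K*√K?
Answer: 255/13 + 32*√2 ≈ 64.870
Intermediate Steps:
q(K) = K^(3/2)
u = 255/13 (u = 8 - (-24/2 + 10/26) = 8 - (-24*½ + 10*(1/26)) = 8 - (-12 + 5/13) = 8 - 1*(-151/13) = 8 + 151/13 = 255/13 ≈ 19.615)
C(6)*q(8) + u = 2*8^(3/2) + 255/13 = 2*(16*√2) + 255/13 = 32*√2 + 255/13 = 255/13 + 32*√2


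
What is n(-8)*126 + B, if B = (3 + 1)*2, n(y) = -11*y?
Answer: 11096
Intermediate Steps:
B = 8 (B = 4*2 = 8)
n(-8)*126 + B = -11*(-8)*126 + 8 = 88*126 + 8 = 11088 + 8 = 11096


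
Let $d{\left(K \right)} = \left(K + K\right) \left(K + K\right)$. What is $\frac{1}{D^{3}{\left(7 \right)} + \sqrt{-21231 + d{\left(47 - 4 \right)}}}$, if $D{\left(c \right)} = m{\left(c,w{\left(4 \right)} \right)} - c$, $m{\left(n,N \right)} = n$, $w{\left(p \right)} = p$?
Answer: $- \frac{i \sqrt{13835}}{13835} \approx - 0.0085018 i$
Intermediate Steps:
$d{\left(K \right)} = 4 K^{2}$ ($d{\left(K \right)} = 2 K 2 K = 4 K^{2}$)
$D{\left(c \right)} = 0$ ($D{\left(c \right)} = c - c = 0$)
$\frac{1}{D^{3}{\left(7 \right)} + \sqrt{-21231 + d{\left(47 - 4 \right)}}} = \frac{1}{0^{3} + \sqrt{-21231 + 4 \left(47 - 4\right)^{2}}} = \frac{1}{0 + \sqrt{-21231 + 4 \cdot 43^{2}}} = \frac{1}{0 + \sqrt{-21231 + 4 \cdot 1849}} = \frac{1}{0 + \sqrt{-21231 + 7396}} = \frac{1}{0 + \sqrt{-13835}} = \frac{1}{0 + i \sqrt{13835}} = \frac{1}{i \sqrt{13835}} = - \frac{i \sqrt{13835}}{13835}$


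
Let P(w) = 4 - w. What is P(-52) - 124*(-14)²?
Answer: -24248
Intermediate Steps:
P(-52) - 124*(-14)² = (4 - 1*(-52)) - 124*(-14)² = (4 + 52) - 124*196 = 56 - 24304 = -24248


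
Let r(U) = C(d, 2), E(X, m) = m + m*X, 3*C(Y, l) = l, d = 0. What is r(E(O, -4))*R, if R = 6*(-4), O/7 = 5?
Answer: -16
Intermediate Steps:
C(Y, l) = l/3
O = 35 (O = 7*5 = 35)
E(X, m) = m + X*m
r(U) = 2/3 (r(U) = (1/3)*2 = 2/3)
R = -24
r(E(O, -4))*R = (2/3)*(-24) = -16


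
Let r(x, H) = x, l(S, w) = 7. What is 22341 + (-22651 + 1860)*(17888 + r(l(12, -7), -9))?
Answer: -372032604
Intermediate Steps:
22341 + (-22651 + 1860)*(17888 + r(l(12, -7), -9)) = 22341 + (-22651 + 1860)*(17888 + 7) = 22341 - 20791*17895 = 22341 - 372054945 = -372032604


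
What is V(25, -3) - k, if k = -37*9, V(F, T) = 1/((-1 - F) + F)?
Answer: 332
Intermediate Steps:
V(F, T) = -1 (V(F, T) = 1/(-1) = -1)
k = -333
V(25, -3) - k = -1 - 1*(-333) = -1 + 333 = 332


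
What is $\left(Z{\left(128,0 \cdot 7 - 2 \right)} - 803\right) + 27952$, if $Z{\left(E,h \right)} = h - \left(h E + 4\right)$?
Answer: $27399$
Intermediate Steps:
$Z{\left(E,h \right)} = -4 + h - E h$ ($Z{\left(E,h \right)} = h - \left(E h + 4\right) = h - \left(4 + E h\right) = -4 + h - E h$)
$\left(Z{\left(128,0 \cdot 7 - 2 \right)} - 803\right) + 27952 = \left(\left(-4 + \left(0 \cdot 7 - 2\right) - 128 \left(0 \cdot 7 - 2\right)\right) - 803\right) + 27952 = \left(\left(-4 + \left(0 - 2\right) - 128 \left(0 - 2\right)\right) - 803\right) + 27952 = \left(\left(-4 - 2 - 128 \left(-2\right)\right) - 803\right) + 27952 = \left(\left(-4 - 2 + 256\right) - 803\right) + 27952 = \left(250 - 803\right) + 27952 = -553 + 27952 = 27399$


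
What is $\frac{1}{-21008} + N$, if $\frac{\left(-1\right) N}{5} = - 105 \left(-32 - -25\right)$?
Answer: $- \frac{77204401}{21008} \approx -3675.0$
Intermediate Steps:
$N = -3675$ ($N = - 5 \left(- 105 \left(-32 - -25\right)\right) = - 5 \left(- 105 \left(-32 + 25\right)\right) = - 5 \left(\left(-105\right) \left(-7\right)\right) = \left(-5\right) 735 = -3675$)
$\frac{1}{-21008} + N = \frac{1}{-21008} - 3675 = - \frac{1}{21008} - 3675 = - \frac{77204401}{21008}$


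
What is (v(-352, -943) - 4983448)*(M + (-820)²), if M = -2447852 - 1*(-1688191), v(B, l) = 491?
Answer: 434817810777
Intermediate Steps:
M = -759661 (M = -2447852 + 1688191 = -759661)
(v(-352, -943) - 4983448)*(M + (-820)²) = (491 - 4983448)*(-759661 + (-820)²) = -4982957*(-759661 + 672400) = -4982957*(-87261) = 434817810777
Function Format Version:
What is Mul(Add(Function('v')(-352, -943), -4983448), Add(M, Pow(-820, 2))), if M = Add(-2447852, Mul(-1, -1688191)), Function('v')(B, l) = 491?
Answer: 434817810777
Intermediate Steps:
M = -759661 (M = Add(-2447852, 1688191) = -759661)
Mul(Add(Function('v')(-352, -943), -4983448), Add(M, Pow(-820, 2))) = Mul(Add(491, -4983448), Add(-759661, Pow(-820, 2))) = Mul(-4982957, Add(-759661, 672400)) = Mul(-4982957, -87261) = 434817810777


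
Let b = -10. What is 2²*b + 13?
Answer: -27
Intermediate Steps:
2²*b + 13 = 2²*(-10) + 13 = 4*(-10) + 13 = -40 + 13 = -27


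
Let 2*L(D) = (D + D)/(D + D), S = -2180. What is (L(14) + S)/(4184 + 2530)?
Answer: -1453/4476 ≈ -0.32462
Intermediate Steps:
L(D) = 1/2 (L(D) = ((D + D)/(D + D))/2 = ((2*D)/((2*D)))/2 = ((2*D)*(1/(2*D)))/2 = (1/2)*1 = 1/2)
(L(14) + S)/(4184 + 2530) = (1/2 - 2180)/(4184 + 2530) = -4359/2/6714 = -4359/2*1/6714 = -1453/4476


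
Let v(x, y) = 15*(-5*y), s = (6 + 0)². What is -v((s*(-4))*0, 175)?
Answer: 13125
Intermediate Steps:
s = 36 (s = 6² = 36)
v(x, y) = -75*y
-v((s*(-4))*0, 175) = -(-75)*175 = -1*(-13125) = 13125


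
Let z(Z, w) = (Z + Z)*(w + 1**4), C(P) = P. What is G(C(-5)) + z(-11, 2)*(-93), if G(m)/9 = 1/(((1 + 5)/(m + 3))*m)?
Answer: 30693/5 ≈ 6138.6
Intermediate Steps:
G(m) = 3*(3 + m)/(2*m) (G(m) = 9/((((1 + 5)/(m + 3))*m)) = 9/(((6/(3 + m))*m)) = 9/((6*m/(3 + m))) = 9*((3 + m)/(6*m)) = 3*(3 + m)/(2*m))
z(Z, w) = 2*Z*(1 + w) (z(Z, w) = (2*Z)*(w + 1) = (2*Z)*(1 + w) = 2*Z*(1 + w))
G(C(-5)) + z(-11, 2)*(-93) = (3/2)*(3 - 5)/(-5) + (2*(-11)*(1 + 2))*(-93) = (3/2)*(-1/5)*(-2) + (2*(-11)*3)*(-93) = 3/5 - 66*(-93) = 3/5 + 6138 = 30693/5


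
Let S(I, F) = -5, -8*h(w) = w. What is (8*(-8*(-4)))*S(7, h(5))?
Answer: -1280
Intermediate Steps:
h(w) = -w/8
(8*(-8*(-4)))*S(7, h(5)) = (8*(-8*(-4)))*(-5) = (8*32)*(-5) = 256*(-5) = -1280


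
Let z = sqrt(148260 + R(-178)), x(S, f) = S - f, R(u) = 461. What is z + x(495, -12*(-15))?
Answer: 315 + sqrt(148721) ≈ 700.64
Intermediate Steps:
z = sqrt(148721) (z = sqrt(148260 + 461) = sqrt(148721) ≈ 385.64)
z + x(495, -12*(-15)) = sqrt(148721) + (495 - (-12)*(-15)) = sqrt(148721) + (495 - 1*180) = sqrt(148721) + (495 - 180) = sqrt(148721) + 315 = 315 + sqrt(148721)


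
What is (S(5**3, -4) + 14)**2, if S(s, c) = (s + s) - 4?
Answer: 67600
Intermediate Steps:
S(s, c) = -4 + 2*s (S(s, c) = 2*s - 4 = -4 + 2*s)
(S(5**3, -4) + 14)**2 = ((-4 + 2*5**3) + 14)**2 = ((-4 + 2*125) + 14)**2 = ((-4 + 250) + 14)**2 = (246 + 14)**2 = 260**2 = 67600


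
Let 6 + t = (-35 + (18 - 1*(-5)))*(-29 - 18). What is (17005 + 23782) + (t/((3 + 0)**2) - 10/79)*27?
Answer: 3354149/79 ≈ 42458.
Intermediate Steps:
t = 558 (t = -6 + (-35 + (18 - 1*(-5)))*(-29 - 18) = -6 + (-35 + (18 + 5))*(-47) = -6 + (-35 + 23)*(-47) = -6 - 12*(-47) = -6 + 564 = 558)
(17005 + 23782) + (t/((3 + 0)**2) - 10/79)*27 = (17005 + 23782) + (558/((3 + 0)**2) - 10/79)*27 = 40787 + (558/(3**2) - 10*1/79)*27 = 40787 + (558/9 - 10/79)*27 = 40787 + (558*(1/9) - 10/79)*27 = 40787 + (62 - 10/79)*27 = 40787 + (4888/79)*27 = 40787 + 131976/79 = 3354149/79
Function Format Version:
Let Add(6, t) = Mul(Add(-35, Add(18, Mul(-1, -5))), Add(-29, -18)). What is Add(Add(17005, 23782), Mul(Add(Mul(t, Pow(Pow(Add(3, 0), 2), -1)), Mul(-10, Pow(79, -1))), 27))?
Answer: Rational(3354149, 79) ≈ 42458.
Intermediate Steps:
t = 558 (t = Add(-6, Mul(Add(-35, Add(18, Mul(-1, -5))), Add(-29, -18))) = Add(-6, Mul(Add(-35, Add(18, 5)), -47)) = Add(-6, Mul(Add(-35, 23), -47)) = Add(-6, Mul(-12, -47)) = Add(-6, 564) = 558)
Add(Add(17005, 23782), Mul(Add(Mul(t, Pow(Pow(Add(3, 0), 2), -1)), Mul(-10, Pow(79, -1))), 27)) = Add(Add(17005, 23782), Mul(Add(Mul(558, Pow(Pow(Add(3, 0), 2), -1)), Mul(-10, Pow(79, -1))), 27)) = Add(40787, Mul(Add(Mul(558, Pow(Pow(3, 2), -1)), Mul(-10, Rational(1, 79))), 27)) = Add(40787, Mul(Add(Mul(558, Pow(9, -1)), Rational(-10, 79)), 27)) = Add(40787, Mul(Add(Mul(558, Rational(1, 9)), Rational(-10, 79)), 27)) = Add(40787, Mul(Add(62, Rational(-10, 79)), 27)) = Add(40787, Mul(Rational(4888, 79), 27)) = Add(40787, Rational(131976, 79)) = Rational(3354149, 79)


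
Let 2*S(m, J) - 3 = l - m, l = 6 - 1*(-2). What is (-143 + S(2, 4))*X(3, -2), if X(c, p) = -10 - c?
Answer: 3601/2 ≈ 1800.5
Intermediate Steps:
l = 8 (l = 6 + 2 = 8)
S(m, J) = 11/2 - m/2 (S(m, J) = 3/2 + (8 - m)/2 = 3/2 + (4 - m/2) = 11/2 - m/2)
(-143 + S(2, 4))*X(3, -2) = (-143 + (11/2 - ½*2))*(-10 - 1*3) = (-143 + (11/2 - 1))*(-10 - 3) = (-143 + 9/2)*(-13) = -277/2*(-13) = 3601/2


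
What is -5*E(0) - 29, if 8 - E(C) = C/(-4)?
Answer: -69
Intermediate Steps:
E(C) = 8 + C/4 (E(C) = 8 - C/(-4) = 8 - C*(-1)/4 = 8 - (-1)*C/4 = 8 + C/4)
-5*E(0) - 29 = -5*(8 + (1/4)*0) - 29 = -5*(8 + 0) - 29 = -5*8 - 29 = -40 - 29 = -69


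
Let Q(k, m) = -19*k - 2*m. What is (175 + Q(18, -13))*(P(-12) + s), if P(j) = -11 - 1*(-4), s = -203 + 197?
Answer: 1833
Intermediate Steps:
s = -6
P(j) = -7 (P(j) = -11 + 4 = -7)
(175 + Q(18, -13))*(P(-12) + s) = (175 + (-19*18 - 2*(-13)))*(-7 - 6) = (175 + (-342 + 26))*(-13) = (175 - 316)*(-13) = -141*(-13) = 1833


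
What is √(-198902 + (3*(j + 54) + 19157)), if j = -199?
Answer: 6*I*√5005 ≈ 424.48*I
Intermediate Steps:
√(-198902 + (3*(j + 54) + 19157)) = √(-198902 + (3*(-199 + 54) + 19157)) = √(-198902 + (3*(-145) + 19157)) = √(-198902 + (-435 + 19157)) = √(-198902 + 18722) = √(-180180) = 6*I*√5005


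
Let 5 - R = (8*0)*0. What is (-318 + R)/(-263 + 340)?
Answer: -313/77 ≈ -4.0649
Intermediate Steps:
R = 5 (R = 5 - 8*0*0 = 5 - 0*0 = 5 - 1*0 = 5 + 0 = 5)
(-318 + R)/(-263 + 340) = (-318 + 5)/(-263 + 340) = -313/77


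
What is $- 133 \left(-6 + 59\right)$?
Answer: $-7049$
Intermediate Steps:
$- 133 \left(-6 + 59\right) = \left(-133\right) 53 = -7049$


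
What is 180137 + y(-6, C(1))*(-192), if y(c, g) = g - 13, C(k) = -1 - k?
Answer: 183017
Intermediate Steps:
y(c, g) = -13 + g
180137 + y(-6, C(1))*(-192) = 180137 + (-13 + (-1 - 1*1))*(-192) = 180137 + (-13 + (-1 - 1))*(-192) = 180137 + (-13 - 2)*(-192) = 180137 - 15*(-192) = 180137 + 2880 = 183017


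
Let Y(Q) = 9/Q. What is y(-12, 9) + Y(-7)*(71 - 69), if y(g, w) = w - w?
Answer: -18/7 ≈ -2.5714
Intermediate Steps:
y(g, w) = 0
y(-12, 9) + Y(-7)*(71 - 69) = 0 + (9/(-7))*(71 - 69) = 0 + (9*(-⅐))*2 = 0 - 9/7*2 = 0 - 18/7 = -18/7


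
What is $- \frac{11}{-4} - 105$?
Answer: $- \frac{409}{4} \approx -102.25$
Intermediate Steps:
$- \frac{11}{-4} - 105 = \left(-11\right) \left(- \frac{1}{4}\right) - 105 = \frac{11}{4} - 105 = - \frac{409}{4}$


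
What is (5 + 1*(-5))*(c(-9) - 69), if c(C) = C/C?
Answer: 0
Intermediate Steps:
c(C) = 1
(5 + 1*(-5))*(c(-9) - 69) = (5 + 1*(-5))*(1 - 69) = (5 - 5)*(-68) = 0*(-68) = 0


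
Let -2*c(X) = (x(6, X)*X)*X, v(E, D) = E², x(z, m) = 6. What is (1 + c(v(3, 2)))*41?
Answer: -9922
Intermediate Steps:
c(X) = -3*X² (c(X) = -6*X*X/2 = -3*X²)
(1 + c(v(3, 2)))*41 = (1 - 3*(3²)²)*41 = (1 - 3*9²)*41 = (1 - 3*81)*41 = (1 - 243)*41 = -242*41 = -9922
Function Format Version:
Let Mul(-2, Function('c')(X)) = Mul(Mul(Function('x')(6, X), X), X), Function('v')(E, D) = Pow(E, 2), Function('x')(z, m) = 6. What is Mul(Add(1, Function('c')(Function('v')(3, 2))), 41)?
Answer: -9922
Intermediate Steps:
Function('c')(X) = Mul(-3, Pow(X, 2)) (Function('c')(X) = Mul(Rational(-1, 2), Mul(Mul(6, X), X)) = Mul(Rational(-1, 2), Mul(6, Pow(X, 2))) = Mul(-3, Pow(X, 2)))
Mul(Add(1, Function('c')(Function('v')(3, 2))), 41) = Mul(Add(1, Mul(-3, Pow(Pow(3, 2), 2))), 41) = Mul(Add(1, Mul(-3, Pow(9, 2))), 41) = Mul(Add(1, Mul(-3, 81)), 41) = Mul(Add(1, -243), 41) = Mul(-242, 41) = -9922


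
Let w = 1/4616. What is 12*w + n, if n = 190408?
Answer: 219730835/1154 ≈ 1.9041e+5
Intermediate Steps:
w = 1/4616 ≈ 0.00021664
12*w + n = 12*(1/4616) + 190408 = 3/1154 + 190408 = 219730835/1154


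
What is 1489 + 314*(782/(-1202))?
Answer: 772115/601 ≈ 1284.7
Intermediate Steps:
1489 + 314*(782/(-1202)) = 1489 + 314*(782*(-1/1202)) = 1489 + 314*(-391/601) = 1489 - 122774/601 = 772115/601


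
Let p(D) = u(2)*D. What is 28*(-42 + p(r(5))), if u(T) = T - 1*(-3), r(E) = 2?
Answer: -896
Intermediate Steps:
u(T) = 3 + T (u(T) = T + 3 = 3 + T)
p(D) = 5*D (p(D) = (3 + 2)*D = 5*D)
28*(-42 + p(r(5))) = 28*(-42 + 5*2) = 28*(-42 + 10) = 28*(-32) = -896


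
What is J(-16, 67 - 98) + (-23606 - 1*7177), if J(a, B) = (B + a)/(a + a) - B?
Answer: -984017/32 ≈ -30751.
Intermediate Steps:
J(a, B) = -B + (B + a)/(2*a) (J(a, B) = (B + a)/((2*a)) - B = (B + a)*(1/(2*a)) - B = (B + a)/(2*a) - B = -B + (B + a)/(2*a))
J(-16, 67 - 98) + (-23606 - 1*7177) = (1/2 - (67 - 98) + (1/2)*(67 - 98)/(-16)) + (-23606 - 1*7177) = (1/2 - 1*(-31) + (1/2)*(-31)*(-1/16)) + (-23606 - 7177) = (1/2 + 31 + 31/32) - 30783 = 1039/32 - 30783 = -984017/32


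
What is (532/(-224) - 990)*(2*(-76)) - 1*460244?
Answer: -309403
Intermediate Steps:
(532/(-224) - 990)*(2*(-76)) - 1*460244 = (532*(-1/224) - 990)*(-152) - 460244 = (-19/8 - 990)*(-152) - 460244 = -7939/8*(-152) - 460244 = 150841 - 460244 = -309403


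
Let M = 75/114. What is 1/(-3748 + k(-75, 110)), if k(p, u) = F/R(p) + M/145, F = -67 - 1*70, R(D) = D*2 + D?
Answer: -247950/929164501 ≈ -0.00026685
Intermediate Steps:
R(D) = 3*D (R(D) = 2*D + D = 3*D)
M = 25/38 (M = 75*(1/114) = 25/38 ≈ 0.65790)
F = -137 (F = -67 - 70 = -137)
k(p, u) = 5/1102 - 137/(3*p) (k(p, u) = -137*1/(3*p) + (25/38)/145 = -137/(3*p) + (25/38)*(1/145) = -137/(3*p) + 5/1102 = 5/1102 - 137/(3*p))
1/(-3748 + k(-75, 110)) = 1/(-3748 + (1/3306)*(-150974 + 15*(-75))/(-75)) = 1/(-3748 + (1/3306)*(-1/75)*(-150974 - 1125)) = 1/(-3748 + (1/3306)*(-1/75)*(-152099)) = 1/(-3748 + 152099/247950) = 1/(-929164501/247950) = -247950/929164501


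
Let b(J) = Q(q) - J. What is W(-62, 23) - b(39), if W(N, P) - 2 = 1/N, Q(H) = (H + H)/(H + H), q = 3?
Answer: 2479/62 ≈ 39.984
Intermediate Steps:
Q(H) = 1 (Q(H) = (2*H)/((2*H)) = (2*H)*(1/(2*H)) = 1)
W(N, P) = 2 + 1/N
b(J) = 1 - J
W(-62, 23) - b(39) = (2 + 1/(-62)) - (1 - 1*39) = (2 - 1/62) - (1 - 39) = 123/62 - 1*(-38) = 123/62 + 38 = 2479/62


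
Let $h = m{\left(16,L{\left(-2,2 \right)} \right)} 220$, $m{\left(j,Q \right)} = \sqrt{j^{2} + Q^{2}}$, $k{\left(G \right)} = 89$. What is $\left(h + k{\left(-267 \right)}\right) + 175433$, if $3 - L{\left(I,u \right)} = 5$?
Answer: $175522 + 440 \sqrt{65} \approx 1.7907 \cdot 10^{5}$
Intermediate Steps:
$L{\left(I,u \right)} = -2$ ($L{\left(I,u \right)} = 3 - 5 = -2$)
$m{\left(j,Q \right)} = \sqrt{Q^{2} + j^{2}}$
$h = 440 \sqrt{65}$ ($h = \sqrt{\left(-2\right)^{2} + 16^{2}} \cdot 220 = \sqrt{4 + 256} \cdot 220 = \sqrt{260} \cdot 220 = 2 \sqrt{65} \cdot 220 = 440 \sqrt{65} \approx 3547.4$)
$\left(h + k{\left(-267 \right)}\right) + 175433 = \left(440 \sqrt{65} + 89\right) + 175433 = \left(89 + 440 \sqrt{65}\right) + 175433 = 175522 + 440 \sqrt{65}$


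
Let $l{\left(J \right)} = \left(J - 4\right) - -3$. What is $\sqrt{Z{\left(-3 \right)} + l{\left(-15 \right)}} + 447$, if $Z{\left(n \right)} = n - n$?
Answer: $447 + 4 i \approx 447.0 + 4.0 i$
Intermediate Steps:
$l{\left(J \right)} = -1 + J$ ($l{\left(J \right)} = \left(J - 4\right) + 3 = \left(-4 + J\right) + 3 = -1 + J$)
$Z{\left(n \right)} = 0$
$\sqrt{Z{\left(-3 \right)} + l{\left(-15 \right)}} + 447 = \sqrt{0 - 16} + 447 = \sqrt{-16} + 447 = 4 i + 447 = 447 + 4 i$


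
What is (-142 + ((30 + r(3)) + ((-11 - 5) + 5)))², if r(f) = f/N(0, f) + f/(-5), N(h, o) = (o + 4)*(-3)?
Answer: 18757561/1225 ≈ 15312.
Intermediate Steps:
N(h, o) = -12 - 3*o (N(h, o) = (4 + o)*(-3) = -12 - 3*o)
r(f) = -f/5 + f/(-12 - 3*f) (r(f) = f/(-12 - 3*f) + f/(-5) = f/(-12 - 3*f) + f*(-⅕) = f/(-12 - 3*f) - f/5 = -f/5 + f/(-12 - 3*f))
(-142 + ((30 + r(3)) + ((-11 - 5) + 5)))² = (-142 + ((30 + (1/15)*3*(-17 - 3*3)/(4 + 3)) + ((-11 - 5) + 5)))² = (-142 + ((30 + (1/15)*3*(-17 - 9)/7) + (-16 + 5)))² = (-142 + ((30 + (1/15)*3*(⅐)*(-26)) - 11))² = (-142 + ((30 - 26/35) - 11))² = (-142 + (1024/35 - 11))² = (-142 + 639/35)² = (-4331/35)² = 18757561/1225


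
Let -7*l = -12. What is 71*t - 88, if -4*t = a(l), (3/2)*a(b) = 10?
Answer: -619/3 ≈ -206.33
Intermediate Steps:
l = 12/7 (l = -1/7*(-12) = 12/7 ≈ 1.7143)
a(b) = 20/3 (a(b) = (2/3)*10 = 20/3)
t = -5/3 (t = -1/4*20/3 = -5/3 ≈ -1.6667)
71*t - 88 = 71*(-5/3) - 88 = -355/3 - 88 = -619/3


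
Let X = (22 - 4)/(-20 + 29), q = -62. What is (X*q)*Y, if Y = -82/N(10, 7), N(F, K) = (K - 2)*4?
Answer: 2542/5 ≈ 508.40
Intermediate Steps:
N(F, K) = -8 + 4*K (N(F, K) = (-2 + K)*4 = -8 + 4*K)
Y = -41/10 (Y = -82/(-8 + 4*7) = -82/(-8 + 28) = -82/20 = -82*1/20 = -41/10 ≈ -4.1000)
X = 2 (X = 18/9 = 18*(⅑) = 2)
(X*q)*Y = (2*(-62))*(-41/10) = -124*(-41/10) = 2542/5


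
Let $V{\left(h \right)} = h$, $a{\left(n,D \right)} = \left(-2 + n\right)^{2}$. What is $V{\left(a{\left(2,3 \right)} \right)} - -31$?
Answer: $31$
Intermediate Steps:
$V{\left(a{\left(2,3 \right)} \right)} - -31 = \left(-2 + 2\right)^{2} - -31 = 0^{2} + 31 = 0 + 31 = 31$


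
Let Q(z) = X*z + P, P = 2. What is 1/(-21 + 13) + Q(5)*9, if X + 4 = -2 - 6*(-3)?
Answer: 4463/8 ≈ 557.88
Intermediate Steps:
X = 12 (X = -4 + (-2 - 6*(-3)) = -4 + (-2 - 1*(-18)) = -4 + (-2 + 18) = -4 + 16 = 12)
Q(z) = 2 + 12*z (Q(z) = 12*z + 2 = 2 + 12*z)
1/(-21 + 13) + Q(5)*9 = 1/(-21 + 13) + (2 + 12*5)*9 = 1/(-8) + (2 + 60)*9 = -1/8 + 62*9 = -1/8 + 558 = 4463/8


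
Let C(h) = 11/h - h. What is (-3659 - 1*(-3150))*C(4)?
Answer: 2545/4 ≈ 636.25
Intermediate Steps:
C(h) = -h + 11/h
(-3659 - 1*(-3150))*C(4) = (-3659 - 1*(-3150))*(-1*4 + 11/4) = (-3659 + 3150)*(-4 + 11*(¼)) = -509*(-4 + 11/4) = -509*(-5/4) = 2545/4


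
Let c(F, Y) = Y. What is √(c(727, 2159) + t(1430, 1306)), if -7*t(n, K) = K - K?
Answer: √2159 ≈ 46.465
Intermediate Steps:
t(n, K) = 0 (t(n, K) = -(K - K)/7 = -⅐*0 = 0)
√(c(727, 2159) + t(1430, 1306)) = √(2159 + 0) = √2159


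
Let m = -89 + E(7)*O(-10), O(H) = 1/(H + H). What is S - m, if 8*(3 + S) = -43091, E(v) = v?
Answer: -212001/40 ≈ -5300.0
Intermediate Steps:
O(H) = 1/(2*H)
S = -43115/8 (S = -3 + (1/8)*(-43091) = -3 - 43091/8 = -43115/8 ≈ -5389.4)
m = -1787/20 (m = -89 + 7*((1/2)/(-10)) = -89 + 7*((1/2)*(-1/10)) = -89 + 7*(-1/20) = -89 - 7/20 = -1787/20 ≈ -89.350)
S - m = -43115/8 - 1*(-1787/20) = -43115/8 + 1787/20 = -212001/40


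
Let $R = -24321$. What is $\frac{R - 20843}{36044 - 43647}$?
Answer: $\frac{45164}{7603} \approx 5.9403$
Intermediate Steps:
$\frac{R - 20843}{36044 - 43647} = \frac{-24321 - 20843}{36044 - 43647} = - \frac{45164}{-7603} = \left(-45164\right) \left(- \frac{1}{7603}\right) = \frac{45164}{7603}$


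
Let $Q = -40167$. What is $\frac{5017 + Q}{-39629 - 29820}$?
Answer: $\frac{950}{1877} \approx 0.50613$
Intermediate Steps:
$\frac{5017 + Q}{-39629 - 29820} = \frac{5017 - 40167}{-39629 - 29820} = - \frac{35150}{-69449} = \left(-35150\right) \left(- \frac{1}{69449}\right) = \frac{950}{1877}$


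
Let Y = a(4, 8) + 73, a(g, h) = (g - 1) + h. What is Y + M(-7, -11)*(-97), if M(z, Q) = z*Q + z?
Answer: -6706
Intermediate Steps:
a(g, h) = -1 + g + h (a(g, h) = (-1 + g) + h = -1 + g + h)
Y = 84 (Y = (-1 + 4 + 8) + 73 = 11 + 73 = 84)
M(z, Q) = z + Q*z (M(z, Q) = Q*z + z = z + Q*z)
Y + M(-7, -11)*(-97) = 84 - 7*(1 - 11)*(-97) = 84 - 7*(-10)*(-97) = 84 + 70*(-97) = 84 - 6790 = -6706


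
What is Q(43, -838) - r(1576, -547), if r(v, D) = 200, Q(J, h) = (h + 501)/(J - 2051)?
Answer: -401263/2008 ≈ -199.83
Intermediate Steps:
Q(J, h) = (501 + h)/(-2051 + J)
Q(43, -838) - r(1576, -547) = (501 - 838)/(-2051 + 43) - 1*200 = -337/(-2008) - 200 = -1/2008*(-337) - 200 = 337/2008 - 200 = -401263/2008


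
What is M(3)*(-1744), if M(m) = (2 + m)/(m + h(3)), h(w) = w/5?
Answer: -21800/9 ≈ -2422.2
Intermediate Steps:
h(w) = w/5 (h(w) = w*(1/5) = w/5)
M(m) = (2 + m)/(3/5 + m) (M(m) = (2 + m)/(m + (1/5)*3) = (2 + m)/(m + 3/5) = (2 + m)/(3/5 + m))
M(3)*(-1744) = (5*(2 + 3)/(3 + 5*3))*(-1744) = (5*5/(3 + 15))*(-1744) = (5*5/18)*(-1744) = (5*(1/18)*5)*(-1744) = (25/18)*(-1744) = -21800/9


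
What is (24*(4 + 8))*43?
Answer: 12384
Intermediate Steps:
(24*(4 + 8))*43 = (24*12)*43 = 288*43 = 12384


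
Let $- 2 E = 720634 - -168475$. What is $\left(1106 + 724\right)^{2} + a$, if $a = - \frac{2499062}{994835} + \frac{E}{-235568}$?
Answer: $\frac{1569637785853861583}{468702582560} \approx 3.3489 \cdot 10^{6}$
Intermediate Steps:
$E = - \frac{889109}{2}$ ($E = - \frac{720634 - -168475}{2} = - \frac{720634 + 168475}{2} = \left(- \frac{1}{2}\right) 889109 = - \frac{889109}{2} \approx -4.4455 \cdot 10^{5}$)
$a = - \frac{292881322417}{468702582560}$ ($a = - \frac{2499062}{994835} - \frac{889109}{2 \left(-235568\right)} = \left(-2499062\right) \frac{1}{994835} - - \frac{889109}{471136} = - \frac{2499062}{994835} + \frac{889109}{471136} = - \frac{292881322417}{468702582560} \approx -0.62488$)
$\left(1106 + 724\right)^{2} + a = \left(1106 + 724\right)^{2} - \frac{292881322417}{468702582560} = 1830^{2} - \frac{292881322417}{468702582560} = 3348900 - \frac{292881322417}{468702582560} = \frac{1569637785853861583}{468702582560}$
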